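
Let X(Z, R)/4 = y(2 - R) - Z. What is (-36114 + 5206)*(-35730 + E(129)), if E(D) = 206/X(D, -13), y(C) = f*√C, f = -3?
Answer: 3038081375723/2751 - 795881*√15/2751 ≈ 1.1044e+9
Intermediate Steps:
y(C) = -3*√C
X(Z, R) = -12*√(2 - R) - 4*Z (X(Z, R) = 4*(-3*√(2 - R) - Z) = 4*(-Z - 3*√(2 - R)) = -12*√(2 - R) - 4*Z)
E(D) = 206/(-12*√15 - 4*D) (E(D) = 206/(-12*√(2 - 1*(-13)) - 4*D) = 206/(-12*√(2 + 13) - 4*D) = 206/(-12*√15 - 4*D))
(-36114 + 5206)*(-35730 + E(129)) = (-36114 + 5206)*(-35730 - 103/(2*129 + 6*√15)) = -30908*(-35730 - 103/(258 + 6*√15)) = 1104342840 + 3183524/(258 + 6*√15)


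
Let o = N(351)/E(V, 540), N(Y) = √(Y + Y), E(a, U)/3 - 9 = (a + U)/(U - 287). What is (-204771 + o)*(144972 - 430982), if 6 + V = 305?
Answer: 58566553710 - 36180265*√78/1558 ≈ 5.8566e+10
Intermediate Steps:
V = 299 (V = -6 + 305 = 299)
E(a, U) = 27 + 3*(U + a)/(-287 + U) (E(a, U) = 27 + 3*((a + U)/(U - 287)) = 27 + 3*((U + a)/(-287 + U)) = 27 + 3*(U + a)/(-287 + U))
N(Y) = √2*√Y (N(Y) = √(2*Y) = √2*√Y)
o = 253*√78/3116 (o = (√2*√351)/((3*(-2583 + 299 + 10*540)/(-287 + 540))) = (√2*(3*√39))/((3*(-2583 + 299 + 5400)/253)) = (3*√78)/((3*(1/253)*3116)) = (3*√78)/(9348/253) = (3*√78)*(253/9348) = 253*√78/3116 ≈ 0.71708)
(-204771 + o)*(144972 - 430982) = (-204771 + 253*√78/3116)*(144972 - 430982) = (-204771 + 253*√78/3116)*(-286010) = 58566553710 - 36180265*√78/1558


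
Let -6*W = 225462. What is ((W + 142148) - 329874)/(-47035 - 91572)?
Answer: 225303/138607 ≈ 1.6255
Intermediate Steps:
W = -37577 (W = -1/6*225462 = -37577)
((W + 142148) - 329874)/(-47035 - 91572) = ((-37577 + 142148) - 329874)/(-47035 - 91572) = (104571 - 329874)/(-138607) = -225303*(-1/138607) = 225303/138607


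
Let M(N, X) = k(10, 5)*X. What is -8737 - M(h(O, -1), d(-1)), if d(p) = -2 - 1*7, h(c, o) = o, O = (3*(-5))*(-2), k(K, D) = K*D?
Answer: -8287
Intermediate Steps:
k(K, D) = D*K
O = 30 (O = -15*(-2) = 30)
d(p) = -9 (d(p) = -2 - 7 = -9)
M(N, X) = 50*X (M(N, X) = (5*10)*X = 50*X)
-8737 - M(h(O, -1), d(-1)) = -8737 - 50*(-9) = -8737 - 1*(-450) = -8737 + 450 = -8287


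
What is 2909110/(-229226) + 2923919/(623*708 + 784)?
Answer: -307602180393/50643817084 ≈ -6.0738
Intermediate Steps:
2909110/(-229226) + 2923919/(623*708 + 784) = 2909110*(-1/229226) + 2923919/(441084 + 784) = -1454555/114613 + 2923919/441868 = -307602180393/50643817084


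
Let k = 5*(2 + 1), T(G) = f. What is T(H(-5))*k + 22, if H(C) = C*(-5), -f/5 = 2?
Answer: -128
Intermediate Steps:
f = -10 (f = -5*2 = -10)
H(C) = -5*C
T(G) = -10
k = 15 (k = 5*3 = 15)
T(H(-5))*k + 22 = -10*15 + 22 = -150 + 22 = -128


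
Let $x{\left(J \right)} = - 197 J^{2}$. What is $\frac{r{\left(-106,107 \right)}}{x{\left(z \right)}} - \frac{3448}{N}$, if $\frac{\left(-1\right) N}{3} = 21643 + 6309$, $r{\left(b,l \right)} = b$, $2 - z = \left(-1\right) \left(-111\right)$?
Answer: $\frac{1009891159}{24533718474} \approx 0.041163$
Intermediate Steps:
$z = -109$ ($z = 2 - \left(-1\right) \left(-111\right) = 2 - 111 = -109$)
$N = -83856$ ($N = - 3 \left(21643 + 6309\right) = \left(-3\right) 27952 = -83856$)
$\frac{r{\left(-106,107 \right)}}{x{\left(z \right)}} - \frac{3448}{N} = - \frac{106}{\left(-197\right) \left(-109\right)^{2}} - \frac{3448}{-83856} = - \frac{106}{\left(-197\right) 11881} - - \frac{431}{10482} = - \frac{106}{-2340557} + \frac{431}{10482} = \left(-106\right) \left(- \frac{1}{2340557}\right) + \frac{431}{10482} = \frac{106}{2340557} + \frac{431}{10482} = \frac{1009891159}{24533718474}$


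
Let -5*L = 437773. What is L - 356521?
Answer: -2220378/5 ≈ -4.4408e+5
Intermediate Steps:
L = -437773/5 (L = -⅕*437773 = -437773/5 ≈ -87555.)
L - 356521 = -437773/5 - 356521 = -2220378/5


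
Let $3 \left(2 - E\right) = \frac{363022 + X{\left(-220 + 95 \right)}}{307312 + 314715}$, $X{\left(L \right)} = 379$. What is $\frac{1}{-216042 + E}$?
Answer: $- \frac{1866081}{403148502641} \approx -4.6288 \cdot 10^{-6}$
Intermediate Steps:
$E = \frac{3368761}{1866081}$ ($E = 2 - \frac{\left(363022 + 379\right) \frac{1}{307312 + 314715}}{3} = 2 - \frac{363401 \cdot \frac{1}{622027}}{3} = 2 - \frac{363401}{1866081} = \frac{3368761}{1866081} \approx 1.8053$)
$\frac{1}{-216042 + E} = \frac{1}{-216042 + \frac{3368761}{1866081}} = \frac{1}{- \frac{403148502641}{1866081}} = - \frac{1866081}{403148502641}$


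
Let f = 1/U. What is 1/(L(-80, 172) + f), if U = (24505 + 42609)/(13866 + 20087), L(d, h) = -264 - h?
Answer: -67114/29227751 ≈ -0.0022962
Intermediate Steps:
U = 67114/33953 ≈ 1.9767
f = 33953/67114 (f = 1/(67114/33953) = 33953/67114 ≈ 0.50590)
1/(L(-80, 172) + f) = 1/((-264 - 1*172) + 33953/67114) = 1/((-264 - 172) + 33953/67114) = 1/(-436 + 33953/67114) = 1/(-29227751/67114) = -67114/29227751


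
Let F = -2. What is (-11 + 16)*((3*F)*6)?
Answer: -180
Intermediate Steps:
(-11 + 16)*((3*F)*6) = (-11 + 16)*((3*(-2))*6) = 5*(-6*6) = 5*(-36) = -180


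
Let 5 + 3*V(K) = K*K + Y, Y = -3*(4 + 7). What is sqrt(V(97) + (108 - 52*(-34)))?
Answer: sqrt(44997)/3 ≈ 70.708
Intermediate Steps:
Y = -33 (Y = -3*11 = -33)
V(K) = -38/3 + K**2/3 (V(K) = -5/3 + (K*K - 33)/3 = -5/3 + (K**2 - 33)/3 = -5/3 + (-33 + K**2)/3 = -5/3 + (-11 + K**2/3) = -38/3 + K**2/3)
sqrt(V(97) + (108 - 52*(-34))) = sqrt((-38/3 + (1/3)*97**2) + (108 - 52*(-34))) = sqrt((-38/3 + (1/3)*9409) + (108 + 1768)) = sqrt((-38/3 + 9409/3) + 1876) = sqrt(9371/3 + 1876) = sqrt(14999/3) = sqrt(44997)/3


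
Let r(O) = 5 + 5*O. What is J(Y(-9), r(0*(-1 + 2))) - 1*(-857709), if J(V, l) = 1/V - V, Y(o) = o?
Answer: 7719461/9 ≈ 8.5772e+5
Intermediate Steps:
J(Y(-9), r(0*(-1 + 2))) - 1*(-857709) = (1/(-9) - 1*(-9)) - 1*(-857709) = (-⅑ + 9) + 857709 = 80/9 + 857709 = 7719461/9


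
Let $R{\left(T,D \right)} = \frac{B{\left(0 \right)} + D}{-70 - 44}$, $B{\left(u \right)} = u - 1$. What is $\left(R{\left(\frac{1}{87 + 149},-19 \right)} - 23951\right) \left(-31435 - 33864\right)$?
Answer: $\frac{89145998903}{57} \approx 1.564 \cdot 10^{9}$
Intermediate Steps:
$B{\left(u \right)} = -1 + u$
$R{\left(T,D \right)} = \frac{1}{114} - \frac{D}{114}$ ($R{\left(T,D \right)} = \frac{\left(-1 + 0\right) + D}{-70 - 44} = \frac{-1 + D}{-114} = \left(-1 + D\right) \left(- \frac{1}{114}\right) = \frac{1}{114} - \frac{D}{114}$)
$\left(R{\left(\frac{1}{87 + 149},-19 \right)} - 23951\right) \left(-31435 - 33864\right) = \left(\left(\frac{1}{114} - - \frac{1}{6}\right) - 23951\right) \left(-31435 - 33864\right) = \left(\left(\frac{1}{114} + \frac{1}{6}\right) - 23951\right) \left(-65299\right) = \left(\frac{10}{57} - 23951\right) \left(-65299\right) = \left(- \frac{1365197}{57}\right) \left(-65299\right) = \frac{89145998903}{57}$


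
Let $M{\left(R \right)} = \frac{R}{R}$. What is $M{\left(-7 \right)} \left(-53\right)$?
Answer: $-53$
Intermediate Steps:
$M{\left(R \right)} = 1$
$M{\left(-7 \right)} \left(-53\right) = 1 \left(-53\right) = -53$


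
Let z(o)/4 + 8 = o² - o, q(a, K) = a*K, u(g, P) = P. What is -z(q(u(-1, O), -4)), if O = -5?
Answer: -1488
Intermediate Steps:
q(a, K) = K*a
z(o) = -32 - 4*o + 4*o² (z(o) = -32 + 4*(o² - o) = -32 + (-4*o + 4*o²) = -32 - 4*o + 4*o²)
-z(q(u(-1, O), -4)) = -(-32 - (-16)*(-5) + 4*(-4*(-5))²) = -(-32 - 4*20 + 4*20²) = -(-32 - 80 + 4*400) = -(-32 - 80 + 1600) = -1*1488 = -1488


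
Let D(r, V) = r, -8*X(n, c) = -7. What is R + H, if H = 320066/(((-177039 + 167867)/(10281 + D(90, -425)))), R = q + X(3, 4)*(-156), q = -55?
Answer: -830290231/2293 ≈ -3.6210e+5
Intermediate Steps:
X(n, c) = 7/8 (X(n, c) = -⅛*(-7) = 7/8)
R = -383/2 (R = -55 + (7/8)*(-156) = -55 - 273/2 = -383/2 ≈ -191.50)
H = -1659702243/4586 (H = 320066/(((-177039 + 167867)/(10281 + 90))) = 320066/((-9172/10371)) = 320066/((-9172*1/10371)) = 320066/(-9172/10371) = 320066*(-10371/9172) = -1659702243/4586 ≈ -3.6191e+5)
R + H = -383/2 - 1659702243/4586 = -830290231/2293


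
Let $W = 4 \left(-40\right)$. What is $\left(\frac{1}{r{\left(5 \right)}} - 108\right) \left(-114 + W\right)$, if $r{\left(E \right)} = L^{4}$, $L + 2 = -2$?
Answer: $\frac{3787639}{128} \approx 29591.0$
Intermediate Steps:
$L = -4$ ($L = -2 - 2 = -4$)
$r{\left(E \right)} = 256$ ($r{\left(E \right)} = \left(-4\right)^{4} = 256$)
$W = -160$
$\left(\frac{1}{r{\left(5 \right)}} - 108\right) \left(-114 + W\right) = \left(\frac{1}{256} - 108\right) \left(-114 - 160\right) = \left(\frac{1}{256} - 108\right) \left(-274\right) = \left(- \frac{27647}{256}\right) \left(-274\right) = \frac{3787639}{128}$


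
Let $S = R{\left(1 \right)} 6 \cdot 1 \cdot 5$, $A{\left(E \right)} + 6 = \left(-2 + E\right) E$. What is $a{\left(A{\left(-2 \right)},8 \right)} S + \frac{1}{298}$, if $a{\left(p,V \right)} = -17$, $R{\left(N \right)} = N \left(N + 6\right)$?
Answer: $- \frac{1063859}{298} \approx -3570.0$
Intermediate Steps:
$A{\left(E \right)} = -6 + E \left(-2 + E\right)$ ($A{\left(E \right)} = -6 + \left(-2 + E\right) E = -6 + E \left(-2 + E\right)$)
$R{\left(N \right)} = N \left(6 + N\right)$
$S = 210$ ($S = 1 \left(6 + 1\right) 6 \cdot 1 \cdot 5 = 1 \cdot 7 \cdot 6 \cdot 5 = 7 \cdot 30 = 210$)
$a{\left(A{\left(-2 \right)},8 \right)} S + \frac{1}{298} = \left(-17\right) 210 + \frac{1}{298} = -3570 + \frac{1}{298} = - \frac{1063859}{298}$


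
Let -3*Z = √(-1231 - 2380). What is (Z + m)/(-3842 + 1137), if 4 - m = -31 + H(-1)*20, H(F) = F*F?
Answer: -3/541 + I*√3611/8115 ≈ -0.0055453 + 0.007405*I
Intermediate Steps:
H(F) = F²
m = 15 (m = 4 - (-31 + (-1)²*20) = 4 - (-31 + 1*20) = 4 - (-31 + 20) = 4 - 1*(-11) = 4 + 11 = 15)
Z = -I*√3611/3 (Z = -√(-1231 - 2380)/3 = -I*√3611/3 ≈ -20.031*I)
(Z + m)/(-3842 + 1137) = (-I*√3611/3 + 15)/(-3842 + 1137) = (15 - I*√3611/3)/(-2705) = (15 - I*√3611/3)*(-1/2705) = -3/541 + I*√3611/8115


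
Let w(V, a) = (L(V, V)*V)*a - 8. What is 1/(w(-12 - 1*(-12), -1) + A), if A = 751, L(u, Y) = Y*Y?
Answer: 1/743 ≈ 0.0013459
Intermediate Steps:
L(u, Y) = Y²
w(V, a) = -8 + a*V³ (w(V, a) = (V²*V)*a - 8 = V³*a - 8 = a*V³ - 8 = -8 + a*V³)
1/(w(-12 - 1*(-12), -1) + A) = 1/((-8 - (-12 - 1*(-12))³) + 751) = 1/((-8 - (-12 + 12)³) + 751) = 1/((-8 - 1*0³) + 751) = 1/((-8 - 1*0) + 751) = 1/((-8 + 0) + 751) = 1/(-8 + 751) = 1/743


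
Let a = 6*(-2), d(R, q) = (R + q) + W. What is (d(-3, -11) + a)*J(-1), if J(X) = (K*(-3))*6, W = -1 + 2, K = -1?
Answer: -450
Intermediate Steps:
W = 1
J(X) = 18 (J(X) = -1*(-3)*6 = 3*6 = 18)
d(R, q) = 1 + R + q (d(R, q) = (R + q) + 1 = 1 + R + q)
a = -12
(d(-3, -11) + a)*J(-1) = ((1 - 3 - 11) - 12)*18 = (-13 - 12)*18 = -25*18 = -450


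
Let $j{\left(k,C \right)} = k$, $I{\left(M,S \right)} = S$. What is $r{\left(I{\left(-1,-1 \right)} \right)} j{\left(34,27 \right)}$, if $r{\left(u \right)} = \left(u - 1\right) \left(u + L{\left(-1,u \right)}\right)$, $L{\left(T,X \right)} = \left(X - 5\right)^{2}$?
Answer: $-2380$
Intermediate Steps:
$L{\left(T,X \right)} = \left(-5 + X\right)^{2}$
$r{\left(u \right)} = \left(-1 + u\right) \left(u + \left(-5 + u\right)^{2}\right)$ ($r{\left(u \right)} = \left(u - 1\right) \left(u + \left(-5 + u\right)^{2}\right) = \left(-1 + u\right) \left(u + \left(-5 + u\right)^{2}\right)$)
$r{\left(I{\left(-1,-1 \right)} \right)} j{\left(34,27 \right)} = \left(-25 + \left(-1\right)^{3} - 10 \left(-1\right)^{2} + 34 \left(-1\right)\right) 34 = \left(-25 - 1 - 10 - 34\right) 34 = \left(-70\right) 34 = -2380$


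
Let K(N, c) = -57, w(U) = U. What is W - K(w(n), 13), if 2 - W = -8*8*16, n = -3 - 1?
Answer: 1083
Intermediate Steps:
n = -4
W = 1026 (W = 2 - (-8*8)*16 = 2 - (-64)*16 = 2 - 1*(-1024) = 2 + 1024 = 1026)
W - K(w(n), 13) = 1026 - 1*(-57) = 1026 + 57 = 1083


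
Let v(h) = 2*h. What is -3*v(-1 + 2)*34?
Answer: -204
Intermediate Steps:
-3*v(-1 + 2)*34 = -6*(-1 + 2)*34 = -6*34 = -204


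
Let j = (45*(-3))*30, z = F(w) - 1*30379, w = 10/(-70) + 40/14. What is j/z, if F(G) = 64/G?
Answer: 25650/192251 ≈ 0.13342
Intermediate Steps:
w = 19/7 (w = 10*(-1/70) + 40*(1/14) = -⅐ + 20/7 = 19/7 ≈ 2.7143)
z = -576753/19 (z = 64/(19/7) - 1*30379 = 64*(7/19) - 30379 = 448/19 - 30379 = -576753/19 ≈ -30355.)
j = -4050 (j = -135*30 = -4050)
j/z = -4050/(-576753/19) = -4050*(-19/576753) = 25650/192251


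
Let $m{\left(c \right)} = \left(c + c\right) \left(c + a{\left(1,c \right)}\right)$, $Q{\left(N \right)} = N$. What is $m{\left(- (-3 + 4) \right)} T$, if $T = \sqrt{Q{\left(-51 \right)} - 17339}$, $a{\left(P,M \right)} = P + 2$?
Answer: $- 4 i \sqrt{17390} \approx - 527.48 i$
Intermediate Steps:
$a{\left(P,M \right)} = 2 + P$
$m{\left(c \right)} = 2 c \left(3 + c\right)$ ($m{\left(c \right)} = \left(c + c\right) \left(c + \left(2 + 1\right)\right) = 2 c \left(c + 3\right) = 2 c \left(3 + c\right)$)
$T = i \sqrt{17390}$ ($T = \sqrt{-51 - 17339} = \sqrt{-17390} = i \sqrt{17390} \approx 131.87 i$)
$m{\left(- (-3 + 4) \right)} T = 2 \left(- (-3 + 4)\right) \left(3 - \left(-3 + 4\right)\right) i \sqrt{17390} = 2 \left(\left(-1\right) 1\right) \left(3 - 1\right) i \sqrt{17390} = 2 \left(-1\right) \left(3 - 1\right) i \sqrt{17390} = 2 \left(-1\right) 2 i \sqrt{17390} = - 4 i \sqrt{17390}$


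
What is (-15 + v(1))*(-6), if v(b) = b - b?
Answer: 90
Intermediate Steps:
v(b) = 0
(-15 + v(1))*(-6) = (-15 + 0)*(-6) = -15*(-6) = 90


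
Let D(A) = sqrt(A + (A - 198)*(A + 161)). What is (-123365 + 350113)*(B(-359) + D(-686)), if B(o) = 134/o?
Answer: -30384232/359 + 226748*sqrt(463414) ≈ 1.5427e+8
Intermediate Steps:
D(A) = sqrt(A + (-198 + A)*(161 + A))
(-123365 + 350113)*(B(-359) + D(-686)) = (-123365 + 350113)*(134/(-359) + sqrt(-31878 + (-686)**2 - 36*(-686))) = 226748*(134*(-1/359) + sqrt(-31878 + 470596 + 24696)) = 226748*(-134/359 + sqrt(463414)) = -30384232/359 + 226748*sqrt(463414)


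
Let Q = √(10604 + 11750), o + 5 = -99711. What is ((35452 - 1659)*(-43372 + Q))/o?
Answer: 366417499/24929 - 33793*√22354/99716 ≈ 14648.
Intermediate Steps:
o = -99716 (o = -5 - 99711 = -99716)
Q = √22354 ≈ 149.51
((35452 - 1659)*(-43372 + Q))/o = ((35452 - 1659)*(-43372 + √22354))/(-99716) = (33793*(-43372 + √22354))*(-1/99716) = (-1465669996 + 33793*√22354)*(-1/99716) = 366417499/24929 - 33793*√22354/99716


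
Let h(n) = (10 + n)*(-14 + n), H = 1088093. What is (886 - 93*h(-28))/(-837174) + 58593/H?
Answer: 62295064214/455461584591 ≈ 0.13677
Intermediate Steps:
h(n) = (-14 + n)*(10 + n)
(886 - 93*h(-28))/(-837174) + 58593/H = (886 - 93*(-140 + (-28)**2 - 4*(-28)))/(-837174) + 58593/1088093 = (886 - 93*(-140 + 784 + 112))*(-1/837174) + 58593*(1/1088093) = (886 - 93*756)*(-1/837174) + 58593/1088093 = (886 - 70308)*(-1/837174) + 58593/1088093 = -69422*(-1/837174) + 58593/1088093 = 34711/418587 + 58593/1088093 = 62295064214/455461584591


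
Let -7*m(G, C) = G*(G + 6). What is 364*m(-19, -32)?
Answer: -12844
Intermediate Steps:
m(G, C) = -G*(6 + G)/7 (m(G, C) = -G*(G + 6)/7 = -G*(6 + G)/7)
364*m(-19, -32) = 364*(-1/7*(-19)*(6 - 19)) = 364*(-1/7*(-19)*(-13)) = 364*(-247/7) = -12844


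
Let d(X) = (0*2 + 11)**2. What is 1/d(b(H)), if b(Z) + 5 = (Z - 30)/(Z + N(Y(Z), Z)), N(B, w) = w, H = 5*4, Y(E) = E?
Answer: 1/121 ≈ 0.0082645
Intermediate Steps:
H = 20
b(Z) = -5 + (-30 + Z)/(2*Z) (b(Z) = -5 + (Z - 30)/(Z + Z) = -5 + (-30 + Z)/((2*Z)) = -5 + (-30 + Z)*(1/(2*Z)) = -5 + (-30 + Z)/(2*Z))
d(X) = 121 (d(X) = (0 + 11)**2 = 11**2 = 121)
1/d(b(H)) = 1/121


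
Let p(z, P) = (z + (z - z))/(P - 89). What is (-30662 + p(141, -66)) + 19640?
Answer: -1708551/155 ≈ -11023.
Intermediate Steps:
p(z, P) = z/(-89 + P) (p(z, P) = (z + 0)/(-89 + P) = z/(-89 + P))
(-30662 + p(141, -66)) + 19640 = (-30662 + 141/(-89 - 66)) + 19640 = (-30662 + 141/(-155)) + 19640 = (-30662 + 141*(-1/155)) + 19640 = (-30662 - 141/155) + 19640 = -4752751/155 + 19640 = -1708551/155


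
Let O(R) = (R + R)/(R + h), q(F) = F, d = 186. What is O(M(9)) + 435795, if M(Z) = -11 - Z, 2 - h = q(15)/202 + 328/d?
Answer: 162408909885/372671 ≈ 4.3580e+5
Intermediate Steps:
h = 3049/18786 (h = 2 - (15/202 + 328/186) = 2 - (15*(1/202) + 328*(1/186)) = 2 - (15/202 + 164/93) = 2 - 1*34523/18786 = 2 - 34523/18786 = 3049/18786 ≈ 0.16230)
O(R) = 2*R/(3049/18786 + R) (O(R) = (R + R)/(R + 3049/18786) = (2*R)/(3049/18786 + R) = 2*R/(3049/18786 + R))
O(M(9)) + 435795 = 37572*(-11 - 1*9)/(3049 + 18786*(-11 - 1*9)) + 435795 = 37572*(-11 - 9)/(3049 + 18786*(-11 - 9)) + 435795 = 37572*(-20)/(3049 + 18786*(-20)) + 435795 = 37572*(-20)/(3049 - 375720) + 435795 = 37572*(-20)/(-372671) + 435795 = 37572*(-20)*(-1/372671) + 435795 = 751440/372671 + 435795 = 162408909885/372671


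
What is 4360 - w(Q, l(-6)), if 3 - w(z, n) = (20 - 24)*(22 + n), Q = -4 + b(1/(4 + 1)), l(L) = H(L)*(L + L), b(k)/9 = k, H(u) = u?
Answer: 3981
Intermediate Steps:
b(k) = 9*k
l(L) = 2*L**2 (l(L) = L*(L + L) = L*(2*L) = 2*L**2)
Q = -11/5 (Q = -4 + 9/(4 + 1) = -4 + 9/5 = -11/5 ≈ -2.2000)
w(z, n) = 91 + 4*n (w(z, n) = 3 - (20 - 24)*(22 + n) = 3 - (-4)*(22 + n) = 3 - (-88 - 4*n) = 3 + (88 + 4*n) = 91 + 4*n)
4360 - w(Q, l(-6)) = 4360 - (91 + 4*(2*(-6)**2)) = 4360 - (91 + 4*(2*36)) = 4360 - (91 + 4*72) = 4360 - (91 + 288) = 4360 - 1*379 = 4360 - 379 = 3981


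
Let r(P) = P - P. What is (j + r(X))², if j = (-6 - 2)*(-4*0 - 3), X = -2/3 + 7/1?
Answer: 576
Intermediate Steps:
X = 19/3 (X = -2*⅓ + 7*1 = -⅔ + 7 = 19/3 ≈ 6.3333)
r(P) = 0
j = 24 (j = -8*(0 - 3) = -8*(-3) = 24)
(j + r(X))² = (24 + 0)² = 24² = 576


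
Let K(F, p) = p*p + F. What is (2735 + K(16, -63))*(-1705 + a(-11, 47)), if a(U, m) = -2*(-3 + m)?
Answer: -12048960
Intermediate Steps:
K(F, p) = F + p**2 (K(F, p) = p**2 + F = F + p**2)
a(U, m) = 6 - 2*m
(2735 + K(16, -63))*(-1705 + a(-11, 47)) = (2735 + (16 + (-63)**2))*(-1705 + (6 - 2*47)) = (2735 + (16 + 3969))*(-1705 + (6 - 94)) = (2735 + 3985)*(-1705 - 88) = 6720*(-1793) = -12048960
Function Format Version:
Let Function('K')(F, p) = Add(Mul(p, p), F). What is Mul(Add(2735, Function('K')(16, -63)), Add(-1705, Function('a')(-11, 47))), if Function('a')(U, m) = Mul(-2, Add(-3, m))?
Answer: -12048960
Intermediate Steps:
Function('K')(F, p) = Add(F, Pow(p, 2)) (Function('K')(F, p) = Add(Pow(p, 2), F) = Add(F, Pow(p, 2)))
Function('a')(U, m) = Add(6, Mul(-2, m))
Mul(Add(2735, Function('K')(16, -63)), Add(-1705, Function('a')(-11, 47))) = Mul(Add(2735, Add(16, Pow(-63, 2))), Add(-1705, Add(6, Mul(-2, 47)))) = Mul(Add(2735, Add(16, 3969)), Add(-1705, Add(6, -94))) = Mul(Add(2735, 3985), Add(-1705, -88)) = Mul(6720, -1793) = -12048960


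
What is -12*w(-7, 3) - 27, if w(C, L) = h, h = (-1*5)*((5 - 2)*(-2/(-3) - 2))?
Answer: -267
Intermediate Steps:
h = 20 (h = -15*(-2*(-⅓) - 2) = -15*(⅔ - 2) = -15*(-4)/3 = -5*(-4) = 20)
w(C, L) = 20
-12*w(-7, 3) - 27 = -12*20 - 27 = -240 - 27 = -267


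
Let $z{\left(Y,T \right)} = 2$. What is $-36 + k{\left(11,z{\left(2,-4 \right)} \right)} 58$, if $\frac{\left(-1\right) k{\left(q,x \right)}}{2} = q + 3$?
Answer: $-1660$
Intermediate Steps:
$k{\left(q,x \right)} = -6 - 2 q$ ($k{\left(q,x \right)} = - 2 \left(q + 3\right) = - 2 \left(3 + q\right) = -6 - 2 q$)
$-36 + k{\left(11,z{\left(2,-4 \right)} \right)} 58 = -36 + \left(-6 - 22\right) 58 = -36 - 1624 = -1660$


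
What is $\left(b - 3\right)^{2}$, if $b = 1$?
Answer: $4$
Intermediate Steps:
$\left(b - 3\right)^{2} = \left(1 - 3\right)^{2} = \left(-2\right)^{2} = 4$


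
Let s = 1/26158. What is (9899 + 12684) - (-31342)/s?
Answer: 819866619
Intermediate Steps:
s = 1/26158 ≈ 3.8229e-5
(9899 + 12684) - (-31342)/s = (9899 + 12684) - (-31342)/1/26158 = 22583 - (-31342)*26158 = 22583 - 1*(-819844036) = 22583 + 819844036 = 819866619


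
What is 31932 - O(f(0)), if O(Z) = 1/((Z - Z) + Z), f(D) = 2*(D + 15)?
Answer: 957959/30 ≈ 31932.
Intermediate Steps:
f(D) = 30 + 2*D (f(D) = 2*(15 + D) = 30 + 2*D)
O(Z) = 1/Z (O(Z) = 1/(0 + Z) = 1/Z)
31932 - O(f(0)) = 31932 - 1/(30 + 2*0) = 31932 - 1/(30 + 0) = 31932 - 1/30 = 957959/30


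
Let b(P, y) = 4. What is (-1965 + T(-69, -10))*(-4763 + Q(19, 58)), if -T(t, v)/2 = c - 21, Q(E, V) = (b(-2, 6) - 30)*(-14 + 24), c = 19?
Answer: 9850103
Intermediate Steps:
Q(E, V) = -260 (Q(E, V) = (4 - 30)*(-14 + 24) = -26*10 = -260)
T(t, v) = 4 (T(t, v) = -2*(19 - 21) = -2*(-2) = 4)
(-1965 + T(-69, -10))*(-4763 + Q(19, 58)) = (-1965 + 4)*(-4763 - 260) = -1961*(-5023) = 9850103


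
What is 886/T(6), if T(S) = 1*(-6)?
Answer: -443/3 ≈ -147.67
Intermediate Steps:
T(S) = -6
886/T(6) = 886/(-6) = -⅙*886 = -443/3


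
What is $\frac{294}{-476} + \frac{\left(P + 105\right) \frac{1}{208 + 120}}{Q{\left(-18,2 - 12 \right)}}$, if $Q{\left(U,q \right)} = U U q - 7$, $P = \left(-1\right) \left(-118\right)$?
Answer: $- \frac{658027}{1065016} \approx -0.61786$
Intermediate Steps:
$P = 118$
$Q{\left(U,q \right)} = -7 + q U^{2}$ ($Q{\left(U,q \right)} = U^{2} q - 7 = q U^{2} - 7 = -7 + q U^{2}$)
$\frac{294}{-476} + \frac{\left(P + 105\right) \frac{1}{208 + 120}}{Q{\left(-18,2 - 12 \right)}} = \frac{294}{-476} + \frac{\left(118 + 105\right) \frac{1}{208 + 120}}{-7 + \left(2 - 12\right) \left(-18\right)^{2}} = 294 \left(- \frac{1}{476}\right) + \frac{223 \cdot \frac{1}{328}}{-7 + \left(2 - 12\right) 324} = - \frac{21}{34} + \frac{223 \cdot \frac{1}{328}}{-7 - 3240} = - \frac{21}{34} + \frac{223}{328 \left(-7 - 3240\right)} = - \frac{21}{34} + \frac{223}{328 \left(-3247\right)} = - \frac{21}{34} + \frac{223}{328} \left(- \frac{1}{3247}\right) = - \frac{21}{34} - \frac{223}{1065016} = - \frac{658027}{1065016}$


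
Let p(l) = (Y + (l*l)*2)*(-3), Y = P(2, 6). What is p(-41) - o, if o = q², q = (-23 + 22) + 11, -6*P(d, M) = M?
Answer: -10183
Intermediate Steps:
P(d, M) = -M/6
Y = -1 (Y = -⅙*6 = -1)
q = 10 (q = -1 + 11 = 10)
p(l) = 3 - 6*l² (p(l) = (-1 + (l*l)*2)*(-3) = (-1 + l²*2)*(-3) = (-1 + 2*l²)*(-3) = 3 - 6*l²)
o = 100 (o = 10² = 100)
p(-41) - o = (3 - 6*(-41)²) - 1*100 = (3 - 6*1681) - 100 = (3 - 10086) - 100 = -10083 - 100 = -10183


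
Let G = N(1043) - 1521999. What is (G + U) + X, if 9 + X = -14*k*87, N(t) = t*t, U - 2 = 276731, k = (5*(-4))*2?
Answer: -108706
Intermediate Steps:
k = -40 (k = -20*2 = -40)
U = 276733 (U = 2 + 276731 = 276733)
N(t) = t²
X = 48711 (X = -9 - 14*(-40)*87 = -9 + 560*87 = -9 + 48720 = 48711)
G = -434150 (G = 1043² - 1521999 = 1087849 - 1521999 = -434150)
(G + U) + X = (-434150 + 276733) + 48711 = -157417 + 48711 = -108706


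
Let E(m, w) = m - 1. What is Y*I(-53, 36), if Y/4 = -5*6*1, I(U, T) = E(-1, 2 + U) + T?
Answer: -4080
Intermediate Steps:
E(m, w) = -1 + m
I(U, T) = -2 + T (I(U, T) = (-1 - 1) + T = -2 + T)
Y = -120 (Y = 4*(-5*6*1) = 4*(-30*1) = 4*(-30) = -120)
Y*I(-53, 36) = -120*(-2 + 36) = -120*34 = -4080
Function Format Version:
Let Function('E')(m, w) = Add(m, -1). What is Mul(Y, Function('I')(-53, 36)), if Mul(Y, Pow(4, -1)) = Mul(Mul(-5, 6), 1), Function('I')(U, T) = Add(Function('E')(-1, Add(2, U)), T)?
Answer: -4080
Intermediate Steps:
Function('E')(m, w) = Add(-1, m)
Function('I')(U, T) = Add(-2, T) (Function('I')(U, T) = Add(Add(-1, -1), T) = Add(-2, T))
Y = -120 (Y = Mul(4, Mul(Mul(-5, 6), 1)) = Mul(4, Mul(-30, 1)) = Mul(4, -30) = -120)
Mul(Y, Function('I')(-53, 36)) = Mul(-120, Add(-2, 36)) = Mul(-120, 34) = -4080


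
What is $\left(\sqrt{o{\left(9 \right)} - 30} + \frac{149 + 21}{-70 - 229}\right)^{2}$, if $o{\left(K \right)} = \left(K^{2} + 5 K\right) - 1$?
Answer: $\frac{8521995}{89401} - \frac{340 \sqrt{95}}{299} \approx 84.24$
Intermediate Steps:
$o{\left(K \right)} = -1 + K^{2} + 5 K$
$\left(\sqrt{o{\left(9 \right)} - 30} + \frac{149 + 21}{-70 - 229}\right)^{2} = \left(\sqrt{\left(-1 + 9^{2} + 5 \cdot 9\right) - 30} + \frac{149 + 21}{-70 - 229}\right)^{2} = \left(\sqrt{\left(-1 + 81 + 45\right) - 30} + \frac{170}{-299}\right)^{2} = \left(\sqrt{125 - 30} + 170 \left(- \frac{1}{299}\right)\right)^{2} = \left(\sqrt{95} - \frac{170}{299}\right)^{2} = \left(- \frac{170}{299} + \sqrt{95}\right)^{2}$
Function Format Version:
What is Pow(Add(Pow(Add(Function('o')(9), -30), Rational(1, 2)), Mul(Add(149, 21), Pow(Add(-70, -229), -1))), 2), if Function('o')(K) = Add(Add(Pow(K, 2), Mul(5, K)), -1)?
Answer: Add(Rational(8521995, 89401), Mul(Rational(-340, 299), Pow(95, Rational(1, 2)))) ≈ 84.240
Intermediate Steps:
Function('o')(K) = Add(-1, Pow(K, 2), Mul(5, K))
Pow(Add(Pow(Add(Function('o')(9), -30), Rational(1, 2)), Mul(Add(149, 21), Pow(Add(-70, -229), -1))), 2) = Pow(Add(Pow(Add(Add(-1, Pow(9, 2), Mul(5, 9)), -30), Rational(1, 2)), Mul(Add(149, 21), Pow(Add(-70, -229), -1))), 2) = Pow(Add(Pow(Add(Add(-1, 81, 45), -30), Rational(1, 2)), Mul(170, Pow(-299, -1))), 2) = Pow(Add(Pow(Add(125, -30), Rational(1, 2)), Mul(170, Rational(-1, 299))), 2) = Pow(Add(Pow(95, Rational(1, 2)), Rational(-170, 299)), 2) = Pow(Add(Rational(-170, 299), Pow(95, Rational(1, 2))), 2)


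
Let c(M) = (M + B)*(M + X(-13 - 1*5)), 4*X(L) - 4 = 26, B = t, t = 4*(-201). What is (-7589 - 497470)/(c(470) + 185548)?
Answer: -505059/26063 ≈ -19.378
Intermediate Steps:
t = -804
B = -804
X(L) = 15/2 (X(L) = 1 + (1/4)*26 = 1 + 13/2 = 15/2)
c(M) = (-804 + M)*(15/2 + M) (c(M) = (M - 804)*(M + 15/2) = (-804 + M)*(15/2 + M))
(-7589 - 497470)/(c(470) + 185548) = (-7589 - 497470)/((-6030 + 470**2 - 1593/2*470) + 185548) = -505059/((-6030 + 220900 - 374355) + 185548) = -505059/(-159485 + 185548) = -505059/26063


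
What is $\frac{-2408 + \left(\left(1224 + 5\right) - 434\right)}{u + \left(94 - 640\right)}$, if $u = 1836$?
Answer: $- \frac{1613}{1290} \approx -1.2504$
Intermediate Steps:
$\frac{-2408 + \left(\left(1224 + 5\right) - 434\right)}{u + \left(94 - 640\right)} = \frac{-2408 + \left(\left(1224 + 5\right) - 434\right)}{1836 + \left(94 - 640\right)} = \frac{-2408 + \left(1229 - 434\right)}{1836 - 546} = \frac{-2408 + 795}{1290} = \left(-1613\right) \frac{1}{1290} = - \frac{1613}{1290}$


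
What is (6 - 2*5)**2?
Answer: 16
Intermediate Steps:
(6 - 2*5)**2 = (6 - 10)**2 = (-4)**2 = 16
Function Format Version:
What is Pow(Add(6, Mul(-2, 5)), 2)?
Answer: 16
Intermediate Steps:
Pow(Add(6, Mul(-2, 5)), 2) = Pow(Add(6, -10), 2) = Pow(-4, 2) = 16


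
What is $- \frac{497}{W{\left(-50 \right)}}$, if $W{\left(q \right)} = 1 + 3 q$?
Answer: $\frac{497}{149} \approx 3.3356$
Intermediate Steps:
$- \frac{497}{W{\left(-50 \right)}} = - \frac{497}{1 + 3 \left(-50\right)} = - \frac{497}{1 - 150} = - \frac{497}{-149} = \left(-497\right) \left(- \frac{1}{149}\right) = \frac{497}{149}$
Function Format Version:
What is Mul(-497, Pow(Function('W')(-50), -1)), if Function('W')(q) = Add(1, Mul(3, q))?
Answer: Rational(497, 149) ≈ 3.3356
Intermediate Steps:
Mul(-497, Pow(Function('W')(-50), -1)) = Mul(-497, Pow(Add(1, Mul(3, -50)), -1)) = Mul(-497, Pow(Add(1, -150), -1)) = Mul(-497, Pow(-149, -1)) = Mul(-497, Rational(-1, 149)) = Rational(497, 149)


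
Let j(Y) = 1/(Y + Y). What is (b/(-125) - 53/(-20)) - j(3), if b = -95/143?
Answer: 106763/42900 ≈ 2.4886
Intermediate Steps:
b = -95/143 (b = -95*1/143 = -95/143 ≈ -0.66434)
j(Y) = 1/(2*Y)
(b/(-125) - 53/(-20)) - j(3) = (-95/143/(-125) - 53/(-20)) - 1/(2*3) = (-95/143*(-1/125) - 53*(-1/20)) - 1/(2*3) = (19/3575 + 53/20) - 1*⅙ = 37971/14300 - ⅙ = 106763/42900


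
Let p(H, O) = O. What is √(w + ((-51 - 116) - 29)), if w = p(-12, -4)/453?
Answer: 2*I*√10055694/453 ≈ 14.0*I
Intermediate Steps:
w = -4/453 ≈ -0.0088300
√(w + ((-51 - 116) - 29)) = √(-4/453 + ((-51 - 116) - 29)) = √(-4/453 + (-167 - 29)) = √(-4/453 - 196) = √(-88792/453) = 2*I*√10055694/453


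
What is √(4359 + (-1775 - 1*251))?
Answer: √2333 ≈ 48.301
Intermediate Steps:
√(4359 + (-1775 - 1*251)) = √(4359 + (-1775 - 251)) = √(4359 - 2026) = √2333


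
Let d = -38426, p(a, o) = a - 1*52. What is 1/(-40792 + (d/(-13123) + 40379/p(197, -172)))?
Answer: -1902835/77084979933 ≈ -2.4685e-5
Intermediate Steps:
p(a, o) = -52 + a (p(a, o) = a - 52 = -52 + a)
1/(-40792 + (d/(-13123) + 40379/p(197, -172))) = 1/(-40792 + (-38426/(-13123) + 40379/(-52 + 197))) = 1/(-40792 + (-38426*(-1/13123) + 40379/145)) = 1/(-40792 + (38426/13123 + 40379*(1/145))) = 1/(-40792 + (38426/13123 + 40379/145)) = 1/(-40792 + 535465387/1902835) = 1/(-77084979933/1902835) = -1902835/77084979933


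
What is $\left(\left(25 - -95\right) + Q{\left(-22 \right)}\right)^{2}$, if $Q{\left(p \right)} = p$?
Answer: $9604$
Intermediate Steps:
$\left(\left(25 - -95\right) + Q{\left(-22 \right)}\right)^{2} = \left(\left(25 - -95\right) - 22\right)^{2} = \left(\left(25 + 95\right) - 22\right)^{2} = \left(120 - 22\right)^{2} = 98^{2} = 9604$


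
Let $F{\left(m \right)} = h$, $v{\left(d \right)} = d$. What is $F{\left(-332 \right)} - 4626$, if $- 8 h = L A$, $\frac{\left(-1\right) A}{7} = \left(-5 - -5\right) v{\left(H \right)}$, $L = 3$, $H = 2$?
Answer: $-4626$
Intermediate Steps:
$A = 0$ ($A = - 7 \left(-5 - -5\right) 2 = - 7 \left(-5 + 5\right) 2 = - 7 \cdot 0 \cdot 2 = \left(-7\right) 0 = 0$)
$h = 0$ ($h = - \frac{3 \cdot 0}{8} = \left(- \frac{1}{8}\right) 0 = 0$)
$F{\left(m \right)} = 0$
$F{\left(-332 \right)} - 4626 = 0 - 4626 = -4626$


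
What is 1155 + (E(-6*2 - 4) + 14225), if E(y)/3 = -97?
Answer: 15089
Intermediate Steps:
E(y) = -291 (E(y) = 3*(-97) = -291)
1155 + (E(-6*2 - 4) + 14225) = 1155 + (-291 + 14225) = 1155 + 13934 = 15089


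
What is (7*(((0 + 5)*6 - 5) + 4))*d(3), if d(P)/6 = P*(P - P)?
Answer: 0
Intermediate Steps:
d(P) = 0 (d(P) = 6*(P*(P - P)) = 6*(P*0) = 6*0 = 0)
(7*(((0 + 5)*6 - 5) + 4))*d(3) = (7*(((0 + 5)*6 - 5) + 4))*0 = (7*((5*6 - 5) + 4))*0 = (7*((30 - 5) + 4))*0 = (7*(25 + 4))*0 = (7*29)*0 = 203*0 = 0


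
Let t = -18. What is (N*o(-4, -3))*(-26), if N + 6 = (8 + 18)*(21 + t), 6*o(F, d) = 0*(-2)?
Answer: 0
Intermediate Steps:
o(F, d) = 0 (o(F, d) = (0*(-2))/6 = (1/6)*0 = 0)
N = 72 (N = -6 + (8 + 18)*(21 - 18) = -6 + 26*3 = -6 + 78 = 72)
(N*o(-4, -3))*(-26) = (72*0)*(-26) = 0*(-26) = 0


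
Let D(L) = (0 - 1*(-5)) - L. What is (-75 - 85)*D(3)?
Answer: -320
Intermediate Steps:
D(L) = 5 - L (D(L) = (0 + 5) - L = 5 - L)
(-75 - 85)*D(3) = (-75 - 85)*(5 - 1*3) = -160*(5 - 3) = -160*2 = -320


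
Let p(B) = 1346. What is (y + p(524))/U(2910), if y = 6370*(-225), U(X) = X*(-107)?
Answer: 715952/155685 ≈ 4.5987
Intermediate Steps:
U(X) = -107*X
y = -1433250
(y + p(524))/U(2910) = (-1433250 + 1346)/((-107*2910)) = -1431904/(-311370) = -1431904*(-1/311370) = 715952/155685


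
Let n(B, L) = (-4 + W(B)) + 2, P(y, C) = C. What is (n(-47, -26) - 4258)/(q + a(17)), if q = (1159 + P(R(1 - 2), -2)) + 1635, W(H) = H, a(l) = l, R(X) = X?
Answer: -4307/2809 ≈ -1.5333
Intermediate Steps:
n(B, L) = -2 + B (n(B, L) = (-4 + B) + 2 = -2 + B)
q = 2792 (q = (1159 - 2) + 1635 = 1157 + 1635 = 2792)
(n(-47, -26) - 4258)/(q + a(17)) = ((-2 - 47) - 4258)/(2792 + 17) = (-49 - 4258)/2809 = -4307*1/2809 = -4307/2809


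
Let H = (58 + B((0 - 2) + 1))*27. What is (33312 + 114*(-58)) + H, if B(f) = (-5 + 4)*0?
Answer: 28266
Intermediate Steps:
B(f) = 0 (B(f) = -1*0 = 0)
H = 1566 (H = (58 + 0)*27 = 58*27 = 1566)
(33312 + 114*(-58)) + H = (33312 + 114*(-58)) + 1566 = (33312 - 6612) + 1566 = 26700 + 1566 = 28266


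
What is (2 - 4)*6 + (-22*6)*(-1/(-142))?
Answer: -918/71 ≈ -12.930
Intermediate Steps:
(2 - 4)*6 + (-22*6)*(-1/(-142)) = -2*6 - (-132)*(-1)/142 = -12 - 132*1/142 = -12 - 66/71 = -918/71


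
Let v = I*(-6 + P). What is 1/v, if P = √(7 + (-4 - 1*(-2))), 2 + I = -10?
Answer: 1/62 + √5/372 ≈ 0.022140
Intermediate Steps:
I = -12 (I = -2 - 10 = -12)
P = √5 (P = √(7 + (-4 + 2)) = √(7 - 2) = √5 ≈ 2.2361)
v = 72 - 12*√5 (v = -12*(-6 + √5) = 72 - 12*√5 ≈ 45.167)
1/v = 1/(72 - 12*√5)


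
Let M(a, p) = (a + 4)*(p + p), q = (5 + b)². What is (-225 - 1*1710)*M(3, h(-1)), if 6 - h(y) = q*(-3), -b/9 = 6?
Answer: -195291810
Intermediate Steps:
b = -54 (b = -9*6 = -54)
q = 2401 (q = (5 - 54)² = (-49)² = 2401)
h(y) = 7209 (h(y) = 6 - 2401*(-3) = 6 - 1*(-7203) = 6 + 7203 = 7209)
M(a, p) = 2*p*(4 + a) (M(a, p) = (4 + a)*(2*p) = 2*p*(4 + a))
(-225 - 1*1710)*M(3, h(-1)) = (-225 - 1*1710)*(2*7209*(4 + 3)) = (-225 - 1710)*(2*7209*7) = -1935*100926 = -195291810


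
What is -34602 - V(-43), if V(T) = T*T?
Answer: -36451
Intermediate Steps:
V(T) = T²
-34602 - V(-43) = -34602 - 1*(-43)² = -34602 - 1*1849 = -34602 - 1849 = -36451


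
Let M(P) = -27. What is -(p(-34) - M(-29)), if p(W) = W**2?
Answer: -1183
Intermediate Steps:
-(p(-34) - M(-29)) = -((-34)**2 - 1*(-27)) = -(1156 + 27) = -1*1183 = -1183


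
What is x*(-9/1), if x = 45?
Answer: -405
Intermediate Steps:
x*(-9/1) = 45*(-9/1) = 45*(-9*1) = 45*(-9) = -405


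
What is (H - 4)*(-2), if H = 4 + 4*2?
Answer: -16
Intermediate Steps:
H = 12 (H = 4 + 8 = 12)
(H - 4)*(-2) = (12 - 4)*(-2) = 8*(-2) = -16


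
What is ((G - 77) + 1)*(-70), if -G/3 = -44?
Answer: -3920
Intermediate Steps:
G = 132 (G = -3*(-44) = 132)
((G - 77) + 1)*(-70) = ((132 - 77) + 1)*(-70) = (55 + 1)*(-70) = 56*(-70) = -3920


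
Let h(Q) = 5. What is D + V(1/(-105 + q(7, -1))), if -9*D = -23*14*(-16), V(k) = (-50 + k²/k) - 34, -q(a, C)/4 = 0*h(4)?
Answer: -206783/315 ≈ -656.45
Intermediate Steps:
q(a, C) = 0 (q(a, C) = -0*5 = -4*0 = 0)
V(k) = -84 + k (V(k) = (-50 + k) - 34 = -84 + k)
D = -5152/9 (D = -(-23*14)*(-16)/9 = -(-322)*(-16)/9 = -⅑*5152 = -5152/9 ≈ -572.44)
D + V(1/(-105 + q(7, -1))) = -5152/9 + (-84 + 1/(-105 + 0)) = -5152/9 + (-84 + 1/(-105)) = -5152/9 + (-84 - 1/105) = -5152/9 - 8821/105 = -206783/315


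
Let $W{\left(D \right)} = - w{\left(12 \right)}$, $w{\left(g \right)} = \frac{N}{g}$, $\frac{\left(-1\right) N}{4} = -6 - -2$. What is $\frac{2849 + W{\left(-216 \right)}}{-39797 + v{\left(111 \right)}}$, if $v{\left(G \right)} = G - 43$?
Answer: $- \frac{8543}{119187} \approx -0.071677$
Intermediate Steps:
$N = 16$ ($N = - 4 \left(-6 - -2\right) = - 4 \left(-6 + 2\right) = \left(-4\right) \left(-4\right) = 16$)
$v{\left(G \right)} = -43 + G$
$w{\left(g \right)} = \frac{16}{g}$
$W{\left(D \right)} = - \frac{4}{3}$ ($W{\left(D \right)} = - \frac{16}{12} = \left(-1\right) \frac{4}{3} = - \frac{4}{3}$)
$\frac{2849 + W{\left(-216 \right)}}{-39797 + v{\left(111 \right)}} = \frac{2849 - \frac{4}{3}}{-39797 + \left(-43 + 111\right)} = \frac{8543}{3 \left(-39797 + 68\right)} = \frac{8543}{3 \left(-39729\right)} = \frac{8543}{3} \left(- \frac{1}{39729}\right) = - \frac{8543}{119187}$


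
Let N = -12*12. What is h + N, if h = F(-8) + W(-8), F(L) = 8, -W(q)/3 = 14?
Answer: -178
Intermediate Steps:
N = -144
W(q) = -42 (W(q) = -3*14 = -42)
h = -34 (h = 8 - 42 = -34)
h + N = -34 - 144 = -178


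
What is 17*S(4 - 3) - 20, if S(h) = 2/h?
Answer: 14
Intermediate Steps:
17*S(4 - 3) - 20 = 17*(2/(4 - 3)) - 20 = 17*(2/1) - 20 = 17*(2*1) - 20 = 17*2 - 20 = 34 - 20 = 14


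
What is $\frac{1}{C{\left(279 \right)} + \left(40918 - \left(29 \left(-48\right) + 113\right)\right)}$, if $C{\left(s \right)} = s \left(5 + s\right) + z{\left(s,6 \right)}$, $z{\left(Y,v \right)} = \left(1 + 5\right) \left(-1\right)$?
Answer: $\frac{1}{121427} \approx 8.2354 \cdot 10^{-6}$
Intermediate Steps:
$z{\left(Y,v \right)} = -6$ ($z{\left(Y,v \right)} = 6 \left(-1\right) = -6$)
$C{\left(s \right)} = -6 + s \left(5 + s\right)$ ($C{\left(s \right)} = s \left(5 + s\right) - 6 = -6 + s \left(5 + s\right)$)
$\frac{1}{C{\left(279 \right)} + \left(40918 - \left(29 \left(-48\right) + 113\right)\right)} = \frac{1}{\left(-6 + 279^{2} + 5 \cdot 279\right) + \left(40918 - \left(29 \left(-48\right) + 113\right)\right)} = \frac{1}{\left(-6 + 77841 + 1395\right) + \left(40918 - \left(-1392 + 113\right)\right)} = \frac{1}{79230 + \left(40918 - -1279\right)} = \frac{1}{79230 + \left(40918 + 1279\right)} = \frac{1}{79230 + 42197} = \frac{1}{121427}$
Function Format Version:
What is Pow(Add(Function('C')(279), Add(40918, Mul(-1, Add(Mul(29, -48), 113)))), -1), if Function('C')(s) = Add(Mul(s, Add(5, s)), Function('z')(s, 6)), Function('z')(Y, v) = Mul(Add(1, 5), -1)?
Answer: Rational(1, 121427) ≈ 8.2354e-6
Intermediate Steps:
Function('z')(Y, v) = -6 (Function('z')(Y, v) = Mul(6, -1) = -6)
Function('C')(s) = Add(-6, Mul(s, Add(5, s))) (Function('C')(s) = Add(Mul(s, Add(5, s)), -6) = Add(-6, Mul(s, Add(5, s))))
Pow(Add(Function('C')(279), Add(40918, Mul(-1, Add(Mul(29, -48), 113)))), -1) = Pow(Add(Add(-6, Pow(279, 2), Mul(5, 279)), Add(40918, Mul(-1, Add(Mul(29, -48), 113)))), -1) = Pow(Add(Add(-6, 77841, 1395), Add(40918, Mul(-1, Add(-1392, 113)))), -1) = Pow(Add(79230, Add(40918, Mul(-1, -1279))), -1) = Pow(Add(79230, Add(40918, 1279)), -1) = Pow(Add(79230, 42197), -1) = Pow(121427, -1) = Rational(1, 121427)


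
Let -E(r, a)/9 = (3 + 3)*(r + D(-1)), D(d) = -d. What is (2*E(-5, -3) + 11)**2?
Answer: 196249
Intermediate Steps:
E(r, a) = -54 - 54*r (E(r, a) = -9*(3 + 3)*(r - 1*(-1)) = -54*(r + 1) = -54*(1 + r) = -9*(6 + 6*r) = -54 - 54*r)
(2*E(-5, -3) + 11)**2 = (2*(-54 - 54*(-5)) + 11)**2 = (2*(-54 + 270) + 11)**2 = (2*216 + 11)**2 = (432 + 11)**2 = 443**2 = 196249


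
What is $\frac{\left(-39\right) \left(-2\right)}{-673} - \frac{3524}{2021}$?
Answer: $- \frac{2529290}{1360133} \approx -1.8596$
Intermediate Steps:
$\frac{\left(-39\right) \left(-2\right)}{-673} - \frac{3524}{2021} = 78 \left(- \frac{1}{673}\right) - \frac{3524}{2021} = - \frac{78}{673} - \frac{3524}{2021} = - \frac{2529290}{1360133}$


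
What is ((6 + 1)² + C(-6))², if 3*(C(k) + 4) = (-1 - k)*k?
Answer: 1225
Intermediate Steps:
C(k) = -4 + k*(-1 - k)/3 (C(k) = -4 + ((-1 - k)*k)/3 = -4 + (k*(-1 - k))/3 = -4 + k*(-1 - k)/3)
((6 + 1)² + C(-6))² = ((6 + 1)² + (-4 - ⅓*(-6) - ⅓*(-6)²))² = (7² + (-4 + 2 - ⅓*36))² = (49 + (-4 + 2 - 12))² = (49 - 14)² = 35² = 1225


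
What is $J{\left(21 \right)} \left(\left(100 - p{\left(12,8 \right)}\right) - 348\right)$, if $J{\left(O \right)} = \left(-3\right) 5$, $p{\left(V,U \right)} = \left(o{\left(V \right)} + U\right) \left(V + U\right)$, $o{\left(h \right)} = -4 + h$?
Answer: $8520$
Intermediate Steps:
$p{\left(V,U \right)} = \left(U + V\right) \left(-4 + U + V\right)$ ($p{\left(V,U \right)} = \left(\left(-4 + V\right) + U\right) \left(V + U\right) = \left(-4 + U + V\right) \left(U + V\right) = \left(U + V\right) \left(-4 + U + V\right)$)
$J{\left(O \right)} = -15$
$J{\left(21 \right)} \left(\left(100 - p{\left(12,8 \right)}\right) - 348\right) = - 15 \left(\left(100 - \left(8^{2} + 8 \cdot 12 + 8 \left(-4 + 12\right) + 12 \left(-4 + 12\right)\right)\right) - 348\right) = - 15 \left(\left(100 - \left(64 + 96 + 8 \cdot 8 + 12 \cdot 8\right)\right) - 348\right) = - 15 \left(\left(100 - \left(64 + 96 + 64 + 96\right)\right) - 348\right) = - 15 \left(\left(100 - 320\right) - 348\right) = - 15 \left(-220 - 348\right) = \left(-15\right) \left(-568\right) = 8520$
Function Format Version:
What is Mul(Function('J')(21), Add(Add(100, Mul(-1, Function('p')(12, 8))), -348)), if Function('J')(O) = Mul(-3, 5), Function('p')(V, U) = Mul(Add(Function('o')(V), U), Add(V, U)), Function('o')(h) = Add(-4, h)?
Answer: 8520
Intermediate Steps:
Function('p')(V, U) = Mul(Add(U, V), Add(-4, U, V)) (Function('p')(V, U) = Mul(Add(Add(-4, V), U), Add(V, U)) = Mul(Add(-4, U, V), Add(U, V)) = Mul(Add(U, V), Add(-4, U, V)))
Function('J')(O) = -15
Mul(Function('J')(21), Add(Add(100, Mul(-1, Function('p')(12, 8))), -348)) = Mul(-15, Add(Add(100, Mul(-1, Add(Pow(8, 2), Mul(8, 12), Mul(8, Add(-4, 12)), Mul(12, Add(-4, 12))))), -348)) = Mul(-15, Add(Add(100, Mul(-1, Add(64, 96, Mul(8, 8), Mul(12, 8)))), -348)) = Mul(-15, Add(Add(100, Mul(-1, Add(64, 96, 64, 96))), -348)) = Mul(-15, Add(Add(100, Mul(-1, 320)), -348)) = Mul(-15, Add(Add(100, -320), -348)) = Mul(-15, Add(-220, -348)) = Mul(-15, -568) = 8520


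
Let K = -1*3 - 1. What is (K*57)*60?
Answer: -13680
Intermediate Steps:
K = -4 (K = -3 - 1 = -4)
(K*57)*60 = -4*57*60 = -228*60 = -13680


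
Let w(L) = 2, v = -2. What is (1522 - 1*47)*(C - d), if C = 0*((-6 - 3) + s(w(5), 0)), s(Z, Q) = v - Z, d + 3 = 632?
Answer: -927775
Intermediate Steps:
d = 629 (d = -3 + 632 = 629)
s(Z, Q) = -2 - Z
C = 0 (C = 0*((-6 - 3) + (-2 - 1*2)) = 0*(-9 + (-2 - 2)) = 0*(-9 - 4) = 0*(-13) = 0)
(1522 - 1*47)*(C - d) = (1522 - 1*47)*(0 - 1*629) = (1522 - 47)*(0 - 629) = 1475*(-629) = -927775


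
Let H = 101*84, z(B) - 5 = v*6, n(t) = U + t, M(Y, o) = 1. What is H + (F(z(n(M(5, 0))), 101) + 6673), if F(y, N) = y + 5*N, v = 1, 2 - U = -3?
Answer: 15673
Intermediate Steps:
U = 5 (U = 2 - 1*(-3) = 2 + 3 = 5)
n(t) = 5 + t
z(B) = 11 (z(B) = 5 + 1*6 = 5 + 6 = 11)
H = 8484
H + (F(z(n(M(5, 0))), 101) + 6673) = 8484 + ((11 + 5*101) + 6673) = 8484 + ((11 + 505) + 6673) = 8484 + (516 + 6673) = 8484 + 7189 = 15673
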